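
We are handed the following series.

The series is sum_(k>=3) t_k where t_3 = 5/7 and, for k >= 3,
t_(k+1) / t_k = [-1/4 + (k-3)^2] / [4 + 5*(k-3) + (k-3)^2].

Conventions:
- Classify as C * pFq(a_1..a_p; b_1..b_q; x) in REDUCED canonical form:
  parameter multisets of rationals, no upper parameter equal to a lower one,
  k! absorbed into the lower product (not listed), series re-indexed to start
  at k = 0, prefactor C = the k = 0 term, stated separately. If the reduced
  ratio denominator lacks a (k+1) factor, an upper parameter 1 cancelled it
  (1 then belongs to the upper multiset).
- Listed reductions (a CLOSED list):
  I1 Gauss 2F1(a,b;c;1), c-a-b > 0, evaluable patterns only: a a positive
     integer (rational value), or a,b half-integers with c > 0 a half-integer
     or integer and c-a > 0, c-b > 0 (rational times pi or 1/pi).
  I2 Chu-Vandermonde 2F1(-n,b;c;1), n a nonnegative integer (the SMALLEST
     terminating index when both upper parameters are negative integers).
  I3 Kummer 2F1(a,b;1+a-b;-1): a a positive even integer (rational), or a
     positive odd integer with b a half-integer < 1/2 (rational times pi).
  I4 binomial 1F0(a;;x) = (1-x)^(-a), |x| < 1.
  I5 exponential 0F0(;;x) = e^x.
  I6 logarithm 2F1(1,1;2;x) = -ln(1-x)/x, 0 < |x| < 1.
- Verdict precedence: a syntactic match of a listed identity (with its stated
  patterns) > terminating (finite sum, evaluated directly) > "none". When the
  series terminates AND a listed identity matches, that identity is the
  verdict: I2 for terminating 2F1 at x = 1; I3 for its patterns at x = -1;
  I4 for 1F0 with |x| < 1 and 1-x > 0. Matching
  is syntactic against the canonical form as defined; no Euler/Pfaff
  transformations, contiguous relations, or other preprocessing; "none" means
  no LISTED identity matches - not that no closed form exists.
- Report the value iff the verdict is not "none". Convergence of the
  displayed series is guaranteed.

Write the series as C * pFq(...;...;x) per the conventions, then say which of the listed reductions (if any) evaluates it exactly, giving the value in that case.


The series (x = 1) is 2F1: upper {-1/2, 1/2}, lower {4}, prefactor 5/7. Verdict: the half-integer Gauss pattern (I1) fires (x = 1; upper {-1/2, 1/2} half-integers, c = 4 in the evaluable pattern). Hence: (512/245) / pi.

The tell: with t_0 = 5/7, the expanded ratio factors over Q; C = 5/7, roots give parameters.
Term ratio: r(k) = 1 * (k-1/2) (k+1/2) / [(k+4) (k+1)] - rational; roots negated = parameters, x = 1, C = 5/7.


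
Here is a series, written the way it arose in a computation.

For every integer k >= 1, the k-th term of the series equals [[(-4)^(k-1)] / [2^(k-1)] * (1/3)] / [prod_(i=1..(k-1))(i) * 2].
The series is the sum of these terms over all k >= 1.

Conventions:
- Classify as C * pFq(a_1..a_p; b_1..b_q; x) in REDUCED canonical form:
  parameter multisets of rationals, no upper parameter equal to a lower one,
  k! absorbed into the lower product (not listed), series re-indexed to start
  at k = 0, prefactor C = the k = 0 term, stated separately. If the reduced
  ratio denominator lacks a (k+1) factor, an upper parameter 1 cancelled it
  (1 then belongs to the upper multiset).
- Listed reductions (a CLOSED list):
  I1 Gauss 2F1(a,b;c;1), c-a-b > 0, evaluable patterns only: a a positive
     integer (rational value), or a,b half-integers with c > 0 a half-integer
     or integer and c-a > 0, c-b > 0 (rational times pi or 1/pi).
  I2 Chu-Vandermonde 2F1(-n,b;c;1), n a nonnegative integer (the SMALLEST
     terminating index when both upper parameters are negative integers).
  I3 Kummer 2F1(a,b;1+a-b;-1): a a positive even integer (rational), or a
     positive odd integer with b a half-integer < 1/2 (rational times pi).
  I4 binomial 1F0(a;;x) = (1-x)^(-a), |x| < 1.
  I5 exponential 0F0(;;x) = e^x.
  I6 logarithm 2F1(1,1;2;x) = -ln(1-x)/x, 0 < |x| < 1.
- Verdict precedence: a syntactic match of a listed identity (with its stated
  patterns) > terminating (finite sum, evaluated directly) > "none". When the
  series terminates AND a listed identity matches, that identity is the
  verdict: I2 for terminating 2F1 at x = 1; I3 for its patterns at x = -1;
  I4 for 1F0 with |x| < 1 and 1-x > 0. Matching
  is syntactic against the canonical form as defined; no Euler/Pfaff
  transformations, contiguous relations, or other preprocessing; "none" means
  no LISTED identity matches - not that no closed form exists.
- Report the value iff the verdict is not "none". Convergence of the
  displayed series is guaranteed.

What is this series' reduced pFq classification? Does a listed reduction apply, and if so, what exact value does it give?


First insight: x = (-2) and the constant factors (prefactor 1/6) combine into one prefactor.
Term ratio: r(k) = (-2) * 1 / [(k+1)] - rational in k. x = (-2); t_0 = 1/6; negate the roots.

The series (x = -2) is 0F0: upper {-}, lower {-}, prefactor 1/6. Verdict: exponential (I5) matches (the 0F0 exponential series at x = -2). Sum: (1/6) * e^(-2).


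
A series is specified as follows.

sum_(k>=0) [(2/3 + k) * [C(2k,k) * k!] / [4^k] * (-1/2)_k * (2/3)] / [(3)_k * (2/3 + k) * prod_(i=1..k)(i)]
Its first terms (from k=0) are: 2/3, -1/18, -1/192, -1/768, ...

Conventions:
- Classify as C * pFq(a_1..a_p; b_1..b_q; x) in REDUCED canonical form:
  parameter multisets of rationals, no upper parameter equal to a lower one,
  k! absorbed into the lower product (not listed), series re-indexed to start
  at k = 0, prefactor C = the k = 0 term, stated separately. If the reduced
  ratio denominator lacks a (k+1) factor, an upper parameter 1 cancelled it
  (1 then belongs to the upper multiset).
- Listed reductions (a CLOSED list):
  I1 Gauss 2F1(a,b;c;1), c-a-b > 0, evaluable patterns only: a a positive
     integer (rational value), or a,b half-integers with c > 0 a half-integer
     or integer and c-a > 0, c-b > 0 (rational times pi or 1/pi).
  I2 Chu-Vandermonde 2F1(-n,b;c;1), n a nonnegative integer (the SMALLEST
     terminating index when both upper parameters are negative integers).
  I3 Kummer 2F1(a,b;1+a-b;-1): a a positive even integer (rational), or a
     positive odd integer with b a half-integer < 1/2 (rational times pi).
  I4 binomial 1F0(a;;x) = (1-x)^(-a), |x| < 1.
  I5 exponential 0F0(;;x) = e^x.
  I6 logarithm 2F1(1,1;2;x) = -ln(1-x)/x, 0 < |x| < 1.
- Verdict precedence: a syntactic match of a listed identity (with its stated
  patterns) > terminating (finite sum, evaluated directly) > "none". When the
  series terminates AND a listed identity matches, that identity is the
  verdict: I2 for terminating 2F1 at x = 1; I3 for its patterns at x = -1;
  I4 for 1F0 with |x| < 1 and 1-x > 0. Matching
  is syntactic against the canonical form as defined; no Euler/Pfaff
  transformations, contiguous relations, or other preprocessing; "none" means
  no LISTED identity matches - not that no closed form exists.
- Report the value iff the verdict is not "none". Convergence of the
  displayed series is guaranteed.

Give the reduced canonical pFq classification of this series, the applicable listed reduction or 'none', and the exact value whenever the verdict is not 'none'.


Structural cue: with t_0 = 2/3, the factor k + 2/3 cancels (top and bottom), leaving C = 2/3, x = 1.
Consecutive-term ratio: r(k) = 1 * (k-1/2) (k+1/2) / [(k+3) (k+1)] - rational in k, leading ratio 1; with t_0 = 2/3, classification follows.

Canonical form: C = 2/3 times 2F1 with upper {-1/2, 1/2}, lower {3}, x = 1. Verdict: Gauss (I1, half-integer pattern) fires (x = 1; upper {-1/2, 1/2} half-integers, c = 3 in the evaluable pattern). Hence: (256/135) / pi.


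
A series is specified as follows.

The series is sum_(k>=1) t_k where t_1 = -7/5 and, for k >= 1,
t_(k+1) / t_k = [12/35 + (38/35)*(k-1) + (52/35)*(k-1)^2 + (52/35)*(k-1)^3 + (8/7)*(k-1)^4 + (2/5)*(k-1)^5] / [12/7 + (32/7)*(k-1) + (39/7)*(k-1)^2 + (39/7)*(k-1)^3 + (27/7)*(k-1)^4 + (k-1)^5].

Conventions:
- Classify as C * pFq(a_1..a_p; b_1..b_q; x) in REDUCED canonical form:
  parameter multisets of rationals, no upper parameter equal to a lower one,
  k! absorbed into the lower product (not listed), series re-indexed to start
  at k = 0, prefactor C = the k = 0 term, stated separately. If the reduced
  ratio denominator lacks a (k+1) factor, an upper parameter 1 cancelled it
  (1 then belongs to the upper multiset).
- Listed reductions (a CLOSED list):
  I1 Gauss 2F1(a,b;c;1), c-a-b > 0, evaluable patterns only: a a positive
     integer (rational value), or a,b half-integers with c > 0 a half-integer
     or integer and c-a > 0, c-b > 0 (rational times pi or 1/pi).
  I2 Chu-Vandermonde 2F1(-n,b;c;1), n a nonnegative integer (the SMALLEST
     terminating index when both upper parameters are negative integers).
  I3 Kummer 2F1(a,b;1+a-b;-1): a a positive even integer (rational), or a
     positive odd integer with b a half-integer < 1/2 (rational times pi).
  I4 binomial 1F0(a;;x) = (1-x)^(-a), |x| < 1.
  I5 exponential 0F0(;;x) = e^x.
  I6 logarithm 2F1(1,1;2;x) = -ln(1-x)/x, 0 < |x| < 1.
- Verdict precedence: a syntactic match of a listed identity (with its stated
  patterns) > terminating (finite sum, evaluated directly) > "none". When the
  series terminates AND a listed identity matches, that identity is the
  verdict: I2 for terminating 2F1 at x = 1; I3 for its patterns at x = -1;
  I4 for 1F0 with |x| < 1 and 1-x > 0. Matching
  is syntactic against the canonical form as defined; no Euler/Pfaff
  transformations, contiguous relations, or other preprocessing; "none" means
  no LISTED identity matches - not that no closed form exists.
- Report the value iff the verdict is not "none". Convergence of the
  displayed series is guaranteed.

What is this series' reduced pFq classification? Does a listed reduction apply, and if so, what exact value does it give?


With C = -7/5: the canonical form is 2F1(1, 1; 2; 2/5). Verdict (x = 2/5): logarithm (I6) applies (the logarithm: parameters (1,1;2), x = 2/5). Hence: (7/2) * ln(3/5).

First insight: with t_0 = -7/5, the parameter 6/7 appears in both the upper and lower lists and cancels (alongside the other common factor).
Step ratio: r(k) = (2/5) * (k+1) (k+1) / [(k+2) (k+1)] - rational in k. x = (2/5); t_0 = -7/5; negate the roots.


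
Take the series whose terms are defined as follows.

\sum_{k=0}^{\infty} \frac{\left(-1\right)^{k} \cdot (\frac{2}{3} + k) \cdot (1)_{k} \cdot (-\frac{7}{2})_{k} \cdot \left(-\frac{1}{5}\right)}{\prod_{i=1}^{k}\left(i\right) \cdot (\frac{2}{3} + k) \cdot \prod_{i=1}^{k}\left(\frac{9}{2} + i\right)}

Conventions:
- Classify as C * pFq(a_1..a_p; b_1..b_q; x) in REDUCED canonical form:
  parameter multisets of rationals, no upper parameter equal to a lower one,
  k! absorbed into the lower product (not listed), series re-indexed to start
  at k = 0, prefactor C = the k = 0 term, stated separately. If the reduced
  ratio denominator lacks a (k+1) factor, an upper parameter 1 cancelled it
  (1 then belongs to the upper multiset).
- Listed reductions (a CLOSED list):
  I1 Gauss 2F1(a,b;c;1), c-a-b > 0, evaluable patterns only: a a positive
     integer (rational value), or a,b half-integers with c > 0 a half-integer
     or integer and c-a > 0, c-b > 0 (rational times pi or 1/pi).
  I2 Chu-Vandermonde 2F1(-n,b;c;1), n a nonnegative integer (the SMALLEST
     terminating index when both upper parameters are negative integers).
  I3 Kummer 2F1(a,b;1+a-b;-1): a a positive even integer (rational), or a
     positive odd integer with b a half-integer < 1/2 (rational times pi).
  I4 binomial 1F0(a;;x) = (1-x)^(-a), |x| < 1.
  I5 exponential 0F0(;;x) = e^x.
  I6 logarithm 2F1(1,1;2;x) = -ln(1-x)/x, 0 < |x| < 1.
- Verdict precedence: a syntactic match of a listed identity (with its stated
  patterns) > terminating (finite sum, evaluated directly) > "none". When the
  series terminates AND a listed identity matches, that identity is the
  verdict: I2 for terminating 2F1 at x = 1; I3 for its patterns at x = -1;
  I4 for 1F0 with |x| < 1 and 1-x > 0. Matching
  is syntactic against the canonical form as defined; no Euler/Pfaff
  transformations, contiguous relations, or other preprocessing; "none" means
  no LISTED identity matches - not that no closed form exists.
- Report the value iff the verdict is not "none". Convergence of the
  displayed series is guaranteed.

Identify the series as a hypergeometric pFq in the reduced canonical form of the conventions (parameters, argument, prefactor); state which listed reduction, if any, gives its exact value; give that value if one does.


The series (x = -1) is 2F1: upper {-\frac{7}{2}, 1}, lower {\frac{11}{2}}, prefactor -\frac{1}{5}. Verdict: Kummer (I3) matches (x = -1; c = \frac{11}{2} equals 1+a-b for upper {-\frac{7}{2}, 1}: listed pattern). Hence: \left(-\frac{63}{512}\right) \cdot \pi.

Structural cue: with t_0 = -\frac{1}{5}, the lower running product (prefactor -1/5) is a rising factorial.
Step ratio: r(k) = -1 * (k-\frac{7}{2}) (k+1) / [(k+\frac{11}{2}) (k+1)] - rational; roots negated = parameters, x = -1, C = -\frac{1}{5}.


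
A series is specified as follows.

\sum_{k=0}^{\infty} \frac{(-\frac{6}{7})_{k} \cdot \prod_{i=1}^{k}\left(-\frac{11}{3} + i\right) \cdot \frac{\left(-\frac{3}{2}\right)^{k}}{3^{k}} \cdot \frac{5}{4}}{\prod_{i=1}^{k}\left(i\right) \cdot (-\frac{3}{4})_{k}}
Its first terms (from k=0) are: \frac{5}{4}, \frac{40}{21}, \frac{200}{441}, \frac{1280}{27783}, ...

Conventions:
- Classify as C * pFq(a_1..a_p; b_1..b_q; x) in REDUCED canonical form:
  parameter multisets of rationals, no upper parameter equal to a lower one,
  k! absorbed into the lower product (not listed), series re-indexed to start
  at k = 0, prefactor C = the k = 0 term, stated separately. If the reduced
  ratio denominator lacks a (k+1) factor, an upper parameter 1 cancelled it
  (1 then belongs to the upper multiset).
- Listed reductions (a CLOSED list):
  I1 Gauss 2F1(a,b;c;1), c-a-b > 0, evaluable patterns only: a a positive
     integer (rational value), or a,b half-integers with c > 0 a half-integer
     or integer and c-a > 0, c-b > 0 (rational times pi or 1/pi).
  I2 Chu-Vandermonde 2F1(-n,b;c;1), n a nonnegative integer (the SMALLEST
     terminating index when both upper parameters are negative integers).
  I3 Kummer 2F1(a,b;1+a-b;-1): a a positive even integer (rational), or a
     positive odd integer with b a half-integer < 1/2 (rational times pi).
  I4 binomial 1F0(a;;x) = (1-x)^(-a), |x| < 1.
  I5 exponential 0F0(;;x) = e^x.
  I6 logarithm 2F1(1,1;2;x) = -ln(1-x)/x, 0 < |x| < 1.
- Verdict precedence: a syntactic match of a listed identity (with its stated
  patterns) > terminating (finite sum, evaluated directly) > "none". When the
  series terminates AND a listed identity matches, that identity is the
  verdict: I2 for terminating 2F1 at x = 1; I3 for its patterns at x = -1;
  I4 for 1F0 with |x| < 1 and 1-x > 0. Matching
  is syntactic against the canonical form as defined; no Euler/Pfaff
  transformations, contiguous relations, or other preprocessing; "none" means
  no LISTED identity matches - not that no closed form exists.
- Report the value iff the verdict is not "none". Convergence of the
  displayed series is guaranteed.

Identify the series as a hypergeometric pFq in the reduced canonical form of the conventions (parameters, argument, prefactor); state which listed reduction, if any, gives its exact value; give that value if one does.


The series (x = -\frac{1}{2}) is 2F1: upper {-\frac{8}{3}, -\frac{6}{7}}, lower {-\frac{3}{4}}, prefactor \frac{5}{4}. Verdict: none. A 2F1 with upper {-\frac{8}{3}, -\frac{6}{7}} fits none of I1-I6 at x = -\frac{1}{2}; the sum runs forever.

Structural cue: t_0 being \frac{5}{4}, the two k-th powers (prefactor 5/4) combine into one argument.
Step ratio: r(k) = -\frac{1}{2} * (k-\frac{8}{3}) (k-\frac{6}{7}) / [(k-\frac{3}{4}) (k+1)] - rational; roots negated = parameters, x = -\frac{1}{2}, C = \frac{5}{4}.


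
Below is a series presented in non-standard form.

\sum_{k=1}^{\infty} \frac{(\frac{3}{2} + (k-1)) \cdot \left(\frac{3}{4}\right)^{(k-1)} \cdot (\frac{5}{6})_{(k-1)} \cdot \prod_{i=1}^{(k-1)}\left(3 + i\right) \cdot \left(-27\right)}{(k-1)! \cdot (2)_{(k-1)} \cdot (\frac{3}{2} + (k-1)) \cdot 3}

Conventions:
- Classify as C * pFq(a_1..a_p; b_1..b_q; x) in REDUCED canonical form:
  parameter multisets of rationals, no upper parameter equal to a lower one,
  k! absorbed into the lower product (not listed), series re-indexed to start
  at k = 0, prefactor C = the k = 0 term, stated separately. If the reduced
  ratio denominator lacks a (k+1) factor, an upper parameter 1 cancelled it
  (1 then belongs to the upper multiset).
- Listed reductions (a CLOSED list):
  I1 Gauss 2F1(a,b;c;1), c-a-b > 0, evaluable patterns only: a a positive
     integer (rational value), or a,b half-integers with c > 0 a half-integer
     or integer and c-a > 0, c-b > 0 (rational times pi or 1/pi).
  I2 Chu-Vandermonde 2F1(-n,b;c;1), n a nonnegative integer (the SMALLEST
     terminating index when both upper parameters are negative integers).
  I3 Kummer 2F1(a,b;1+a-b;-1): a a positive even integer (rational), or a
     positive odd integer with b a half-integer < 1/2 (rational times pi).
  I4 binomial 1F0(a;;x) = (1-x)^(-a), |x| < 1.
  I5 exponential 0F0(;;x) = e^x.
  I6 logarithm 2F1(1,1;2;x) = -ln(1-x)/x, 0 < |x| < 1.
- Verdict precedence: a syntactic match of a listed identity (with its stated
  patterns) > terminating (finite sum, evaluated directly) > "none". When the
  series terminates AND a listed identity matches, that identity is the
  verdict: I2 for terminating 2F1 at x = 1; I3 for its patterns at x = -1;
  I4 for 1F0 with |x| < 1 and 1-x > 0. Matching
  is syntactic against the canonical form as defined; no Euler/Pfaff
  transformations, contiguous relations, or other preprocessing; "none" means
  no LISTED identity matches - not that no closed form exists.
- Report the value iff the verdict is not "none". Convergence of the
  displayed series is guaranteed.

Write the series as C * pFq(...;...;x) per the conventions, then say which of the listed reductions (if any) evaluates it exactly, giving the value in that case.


Prefactor -9, argument \frac{3}{4}: 2F1 with upper {\frac{5}{6}, 4} over lower {2}. Verdict: none - this 2F1 at x = \frac{3}{4} matches no listed pattern, and upper {\frac{5}{6}, 4} holds no stopper.

Key observation: t_0 = -9 here, and the constant factors (C = -9) combine into one prefactor.
Ratio: r(k) = \frac{3}{4} * (k+\frac{5}{6}) (k+4) / [(k+2) (k+1)] - rational in k, leading ratio \frac{3}{4}; with t_0 = -9, classification follows.


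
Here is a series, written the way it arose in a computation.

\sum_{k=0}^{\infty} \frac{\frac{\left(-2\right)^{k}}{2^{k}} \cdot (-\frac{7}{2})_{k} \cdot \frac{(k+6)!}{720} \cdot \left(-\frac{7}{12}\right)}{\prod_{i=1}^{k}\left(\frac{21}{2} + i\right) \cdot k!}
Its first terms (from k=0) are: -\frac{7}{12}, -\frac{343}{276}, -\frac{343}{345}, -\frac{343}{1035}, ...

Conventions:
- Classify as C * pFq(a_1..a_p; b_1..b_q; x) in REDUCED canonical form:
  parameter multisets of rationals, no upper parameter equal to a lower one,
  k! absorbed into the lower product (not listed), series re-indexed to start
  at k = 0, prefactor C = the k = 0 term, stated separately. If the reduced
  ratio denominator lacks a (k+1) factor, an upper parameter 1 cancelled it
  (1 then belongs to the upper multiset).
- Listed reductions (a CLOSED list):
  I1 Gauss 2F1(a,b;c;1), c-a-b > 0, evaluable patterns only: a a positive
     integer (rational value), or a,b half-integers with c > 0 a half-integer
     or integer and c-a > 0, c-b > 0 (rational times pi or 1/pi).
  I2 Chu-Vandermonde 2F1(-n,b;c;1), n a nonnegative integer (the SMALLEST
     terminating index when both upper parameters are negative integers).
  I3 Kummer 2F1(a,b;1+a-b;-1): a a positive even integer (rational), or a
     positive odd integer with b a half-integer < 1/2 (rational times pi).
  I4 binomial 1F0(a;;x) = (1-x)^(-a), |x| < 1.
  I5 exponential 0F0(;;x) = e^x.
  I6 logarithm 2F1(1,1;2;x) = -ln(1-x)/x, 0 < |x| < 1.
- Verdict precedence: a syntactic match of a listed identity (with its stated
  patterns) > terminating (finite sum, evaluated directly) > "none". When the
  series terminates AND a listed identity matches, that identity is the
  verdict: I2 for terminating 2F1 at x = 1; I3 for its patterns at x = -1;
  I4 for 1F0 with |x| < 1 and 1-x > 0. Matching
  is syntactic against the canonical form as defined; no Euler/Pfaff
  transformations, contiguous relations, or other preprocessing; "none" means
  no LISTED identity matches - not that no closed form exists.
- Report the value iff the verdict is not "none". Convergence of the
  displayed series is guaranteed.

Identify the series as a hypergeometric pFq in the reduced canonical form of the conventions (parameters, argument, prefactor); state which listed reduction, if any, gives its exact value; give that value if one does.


Prefactor -\frac{7}{12}, argument -1: 2F1 with upper {-\frac{7}{2}, 7} over lower {\frac{23}{2}}. Verdict (x = -1): the Kummer evaluation I3 applies (x = -1; c = \frac{23}{2} equals 1+a-b for upper {-\frac{7}{2}, 7}: listed pattern). Hence: \left(-\frac{33948915}{33554432}\right) \cdot \pi.

First insight: from the first term -\frac{7}{12}: the factorial ratio (C = -7/12) (k+a-1)!/(a-1)! is a rising factorial (a)_k.
Ratio: r(k) = -1 * (k-\frac{7}{2}) (k+7) / [(k+\frac{23}{2}) (k+1)] - poly over poly, x = -1 from leading terms; C = -\frac{7}{12} at k = 0.


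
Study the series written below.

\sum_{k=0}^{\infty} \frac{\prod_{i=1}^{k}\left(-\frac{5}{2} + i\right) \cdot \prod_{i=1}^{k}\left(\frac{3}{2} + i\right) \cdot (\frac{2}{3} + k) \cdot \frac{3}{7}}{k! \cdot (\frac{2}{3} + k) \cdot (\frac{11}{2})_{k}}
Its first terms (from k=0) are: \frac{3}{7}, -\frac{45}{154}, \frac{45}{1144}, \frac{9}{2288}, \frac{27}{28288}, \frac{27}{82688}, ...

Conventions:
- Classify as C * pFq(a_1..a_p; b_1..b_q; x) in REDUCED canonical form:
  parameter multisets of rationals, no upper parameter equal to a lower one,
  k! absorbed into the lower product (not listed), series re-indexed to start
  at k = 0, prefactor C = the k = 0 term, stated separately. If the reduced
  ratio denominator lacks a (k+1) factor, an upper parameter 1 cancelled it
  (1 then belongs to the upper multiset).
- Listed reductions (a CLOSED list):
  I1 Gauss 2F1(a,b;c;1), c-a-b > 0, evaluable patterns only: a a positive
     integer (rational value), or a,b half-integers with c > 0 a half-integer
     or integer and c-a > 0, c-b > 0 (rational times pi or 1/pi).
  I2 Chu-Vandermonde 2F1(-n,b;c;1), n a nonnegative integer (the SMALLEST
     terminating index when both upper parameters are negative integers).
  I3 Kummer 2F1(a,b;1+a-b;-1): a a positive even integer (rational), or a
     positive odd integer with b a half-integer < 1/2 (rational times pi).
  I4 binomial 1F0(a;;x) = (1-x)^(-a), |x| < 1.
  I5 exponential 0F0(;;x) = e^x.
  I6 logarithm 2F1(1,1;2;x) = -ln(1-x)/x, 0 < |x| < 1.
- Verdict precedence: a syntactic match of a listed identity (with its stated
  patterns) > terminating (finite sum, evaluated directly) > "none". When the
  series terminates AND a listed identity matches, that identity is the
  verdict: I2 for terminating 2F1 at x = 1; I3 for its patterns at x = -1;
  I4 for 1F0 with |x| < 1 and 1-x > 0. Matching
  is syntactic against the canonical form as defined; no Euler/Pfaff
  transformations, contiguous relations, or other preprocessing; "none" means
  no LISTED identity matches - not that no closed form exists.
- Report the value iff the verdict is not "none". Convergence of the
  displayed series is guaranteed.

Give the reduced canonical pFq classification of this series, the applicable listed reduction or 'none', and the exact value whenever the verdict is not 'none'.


Reduced: x = 1, 2F1, upper = {-\frac{3}{2}, \frac{5}{2}}, lower = {\frac{11}{2}}, C = \frac{3}{7}. Verdict: this is Gauss (I1, half-integer pattern) (x = 1; upper {-\frac{3}{2}, \frac{5}{2}} half-integers, c = \frac{11}{2} in the evaluable pattern). Exact value: \frac{945}{16384} \cdot \pi.

First insight: with t_0 = \frac{3}{7}, striking the common factor k + 2/3 reduces the term (prefactor 3/7).
Adjacent-term ratio: r(k) = 1 * (k-\frac{3}{2}) (k+\frac{5}{2}) / [(k+\frac{11}{2}) (k+1)] - rational; roots negated = parameters, x = 1, C = \frac{3}{7}.


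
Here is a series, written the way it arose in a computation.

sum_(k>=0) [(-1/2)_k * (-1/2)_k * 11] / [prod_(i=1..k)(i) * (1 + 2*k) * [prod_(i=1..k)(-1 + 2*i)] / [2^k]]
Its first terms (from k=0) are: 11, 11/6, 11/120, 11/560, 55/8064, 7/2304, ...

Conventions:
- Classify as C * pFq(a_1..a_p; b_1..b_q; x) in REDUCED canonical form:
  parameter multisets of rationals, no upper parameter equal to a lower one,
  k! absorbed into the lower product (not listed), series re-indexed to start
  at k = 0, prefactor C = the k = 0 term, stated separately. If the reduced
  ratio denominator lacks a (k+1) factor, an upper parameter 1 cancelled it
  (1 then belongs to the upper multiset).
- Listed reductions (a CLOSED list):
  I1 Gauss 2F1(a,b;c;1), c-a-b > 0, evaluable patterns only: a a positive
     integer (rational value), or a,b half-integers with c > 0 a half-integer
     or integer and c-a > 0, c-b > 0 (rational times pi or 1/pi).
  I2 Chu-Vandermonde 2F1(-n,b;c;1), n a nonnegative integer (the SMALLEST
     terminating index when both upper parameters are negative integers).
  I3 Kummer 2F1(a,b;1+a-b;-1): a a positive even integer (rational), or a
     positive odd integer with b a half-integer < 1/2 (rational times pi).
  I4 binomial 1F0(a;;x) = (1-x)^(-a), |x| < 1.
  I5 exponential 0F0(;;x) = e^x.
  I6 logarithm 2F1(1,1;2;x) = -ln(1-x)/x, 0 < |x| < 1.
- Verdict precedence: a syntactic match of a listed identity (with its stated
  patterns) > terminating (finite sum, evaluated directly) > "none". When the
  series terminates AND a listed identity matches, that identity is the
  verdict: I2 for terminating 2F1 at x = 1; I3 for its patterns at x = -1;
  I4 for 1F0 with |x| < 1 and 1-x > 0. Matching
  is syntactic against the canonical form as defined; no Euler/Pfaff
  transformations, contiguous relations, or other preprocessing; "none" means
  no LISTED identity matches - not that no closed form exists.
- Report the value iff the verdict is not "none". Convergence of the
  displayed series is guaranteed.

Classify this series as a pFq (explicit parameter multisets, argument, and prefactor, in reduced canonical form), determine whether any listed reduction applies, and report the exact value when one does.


Key step: t_0 = 11 here, and the product of the first k integers (prefactor 11) is k!.
Step ratio: r(k) = 1 * (k-1/2) (k-1/2) / [(k+3/2) (k+1)] - rational in k, leading ratio 1; with t_0 = 11, classification follows.

x = 1 here; the reduced form reads 2F1, upper {-1/2, -1/2}, lower {3/2}, C = 11. Verdict: Gauss (I1, half-integer pattern) matches (x = 1; upper {-1/2, -1/2} half-integers, c = 3/2 in the evaluable pattern). Value: (33/8) * pi.


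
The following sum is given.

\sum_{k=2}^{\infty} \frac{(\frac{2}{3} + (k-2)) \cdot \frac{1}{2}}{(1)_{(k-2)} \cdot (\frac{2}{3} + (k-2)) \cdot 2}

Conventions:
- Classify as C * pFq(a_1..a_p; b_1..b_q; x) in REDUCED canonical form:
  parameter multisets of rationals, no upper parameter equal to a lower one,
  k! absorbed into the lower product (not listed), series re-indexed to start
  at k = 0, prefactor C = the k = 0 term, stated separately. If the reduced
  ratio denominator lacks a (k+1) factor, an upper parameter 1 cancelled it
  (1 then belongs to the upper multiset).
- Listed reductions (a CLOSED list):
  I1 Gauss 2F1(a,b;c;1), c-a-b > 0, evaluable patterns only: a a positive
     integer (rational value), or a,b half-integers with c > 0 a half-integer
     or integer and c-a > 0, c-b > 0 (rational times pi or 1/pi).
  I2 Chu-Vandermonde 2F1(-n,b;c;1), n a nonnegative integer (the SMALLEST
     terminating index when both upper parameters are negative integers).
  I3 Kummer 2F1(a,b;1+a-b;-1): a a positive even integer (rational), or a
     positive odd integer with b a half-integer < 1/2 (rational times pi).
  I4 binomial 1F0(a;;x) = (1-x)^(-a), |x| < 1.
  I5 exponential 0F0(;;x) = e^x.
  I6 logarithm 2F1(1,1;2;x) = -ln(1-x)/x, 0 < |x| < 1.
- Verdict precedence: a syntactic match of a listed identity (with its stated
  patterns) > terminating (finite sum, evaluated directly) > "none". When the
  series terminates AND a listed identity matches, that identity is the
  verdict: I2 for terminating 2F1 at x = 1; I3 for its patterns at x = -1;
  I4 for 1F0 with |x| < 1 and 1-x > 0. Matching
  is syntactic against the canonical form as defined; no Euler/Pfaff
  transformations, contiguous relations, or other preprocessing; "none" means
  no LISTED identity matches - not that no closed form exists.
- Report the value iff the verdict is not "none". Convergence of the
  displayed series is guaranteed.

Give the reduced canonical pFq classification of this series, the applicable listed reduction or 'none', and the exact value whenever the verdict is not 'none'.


This is \frac{1}{4} * 0F0(-; -; 1) in reduced canonical form. Verdict: exponential (I5) matches (the 0F0 exponential series at x = 1). Exact value: \frac{1}{4} \cdot e^{1}.

Structural cue: from the first term \frac{1}{4}: the factor k + 2/3 cancels (top and bottom), leaving C = 1/4.
Step ratio: r(k) = 1 * 1 / [(k+1)] - rational; roots negated = parameters, x = 1, C = \frac{1}{4}.


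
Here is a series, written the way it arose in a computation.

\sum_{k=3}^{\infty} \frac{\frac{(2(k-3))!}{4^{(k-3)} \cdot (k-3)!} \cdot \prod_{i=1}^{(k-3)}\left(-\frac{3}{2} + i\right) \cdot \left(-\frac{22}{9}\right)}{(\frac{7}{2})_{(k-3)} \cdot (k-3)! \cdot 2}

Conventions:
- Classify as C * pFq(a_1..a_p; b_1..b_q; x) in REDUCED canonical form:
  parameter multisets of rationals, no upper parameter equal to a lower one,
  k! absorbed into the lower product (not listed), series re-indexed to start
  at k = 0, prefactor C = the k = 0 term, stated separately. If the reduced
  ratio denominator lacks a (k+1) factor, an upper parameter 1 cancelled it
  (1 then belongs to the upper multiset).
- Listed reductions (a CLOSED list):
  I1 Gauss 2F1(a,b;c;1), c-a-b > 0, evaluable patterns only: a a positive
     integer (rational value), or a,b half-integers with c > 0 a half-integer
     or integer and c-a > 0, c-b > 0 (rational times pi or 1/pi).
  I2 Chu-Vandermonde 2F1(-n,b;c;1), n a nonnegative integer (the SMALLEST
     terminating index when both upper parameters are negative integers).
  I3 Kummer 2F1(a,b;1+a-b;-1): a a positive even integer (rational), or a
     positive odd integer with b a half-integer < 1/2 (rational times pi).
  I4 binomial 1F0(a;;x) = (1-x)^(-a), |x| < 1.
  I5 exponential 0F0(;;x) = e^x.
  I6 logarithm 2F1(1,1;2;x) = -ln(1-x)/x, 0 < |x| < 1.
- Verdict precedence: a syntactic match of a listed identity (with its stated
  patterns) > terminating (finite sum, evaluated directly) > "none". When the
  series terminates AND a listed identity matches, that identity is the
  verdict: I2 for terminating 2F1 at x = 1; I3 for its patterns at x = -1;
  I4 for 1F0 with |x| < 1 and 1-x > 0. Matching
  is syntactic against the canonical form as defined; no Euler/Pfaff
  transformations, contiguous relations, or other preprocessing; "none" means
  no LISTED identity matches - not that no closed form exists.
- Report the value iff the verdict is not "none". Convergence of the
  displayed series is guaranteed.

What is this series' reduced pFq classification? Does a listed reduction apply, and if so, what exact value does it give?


Classification (C = -\frac{11}{9}): 2F1 with upper {-\frac{1}{2}, \frac{1}{2}}, lower {\frac{7}{2}}, argument x = 1. Verdict at x = 1: the half-integer Gauss pattern (I1) matches (x = 1; upper {-\frac{1}{2}, \frac{1}{2}} half-integers, c = \frac{7}{2} in the evaluable pattern). Hence: \left(-\frac{275}{768}\right) \cdot \pi.

The tell: x = 1 and the (2k)!/(4^k k!) block (C = -11/9, x = 1) is the Pochhammer (1/2)_k.
Term ratio: r(k) = 1 * (k-\frac{1}{2}) (k+\frac{1}{2}) / [(k+\frac{7}{2}) (k+1)] - rational in k. x = 1; t_0 = -\frac{11}{9}; negate the roots.


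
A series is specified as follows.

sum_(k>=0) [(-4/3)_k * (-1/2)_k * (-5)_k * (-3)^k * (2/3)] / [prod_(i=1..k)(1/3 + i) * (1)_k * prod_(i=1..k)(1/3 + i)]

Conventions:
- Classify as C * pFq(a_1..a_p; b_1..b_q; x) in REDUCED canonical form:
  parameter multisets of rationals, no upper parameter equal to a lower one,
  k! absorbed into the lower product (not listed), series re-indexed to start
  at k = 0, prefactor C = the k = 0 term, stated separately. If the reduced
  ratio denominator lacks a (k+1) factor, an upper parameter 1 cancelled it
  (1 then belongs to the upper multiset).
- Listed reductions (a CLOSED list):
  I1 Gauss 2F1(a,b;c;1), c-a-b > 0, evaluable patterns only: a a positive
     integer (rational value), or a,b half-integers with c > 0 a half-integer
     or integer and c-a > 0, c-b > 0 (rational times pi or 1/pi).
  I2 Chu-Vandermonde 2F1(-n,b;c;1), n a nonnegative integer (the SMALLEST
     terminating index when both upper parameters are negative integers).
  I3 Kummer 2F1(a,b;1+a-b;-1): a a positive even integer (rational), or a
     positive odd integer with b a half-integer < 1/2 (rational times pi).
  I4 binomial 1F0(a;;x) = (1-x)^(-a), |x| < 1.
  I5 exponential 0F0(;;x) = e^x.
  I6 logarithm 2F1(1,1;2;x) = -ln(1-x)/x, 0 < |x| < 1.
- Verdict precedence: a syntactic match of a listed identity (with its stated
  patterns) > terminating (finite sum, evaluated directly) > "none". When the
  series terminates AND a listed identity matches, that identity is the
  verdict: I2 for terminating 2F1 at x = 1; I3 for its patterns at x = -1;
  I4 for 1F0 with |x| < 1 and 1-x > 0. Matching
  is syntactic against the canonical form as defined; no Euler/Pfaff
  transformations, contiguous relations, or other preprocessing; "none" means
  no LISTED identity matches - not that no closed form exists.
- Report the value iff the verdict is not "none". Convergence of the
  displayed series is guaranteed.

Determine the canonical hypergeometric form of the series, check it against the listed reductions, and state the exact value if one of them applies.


First insight: x = (-3) and the lower running product (prefactor 2/3) is a rising factorial.
Term ratio: r(k) = (-3) * (k-5) (k-4/3) (k-1/2) / [(k+4/3) (k+4/3) (k+1)] - rational in k. x = (-3); t_0 = 2/3; negate the roots.

Reduced: x = -3, 3F2, upper = {-5, -4/3, -1/2}, lower = {4/3, 4/3}, C = 2/3. Verdict: terminating (-5 upstairs). 6 nonzero terms in all; added directly. Hence: 1764382447/508784640.


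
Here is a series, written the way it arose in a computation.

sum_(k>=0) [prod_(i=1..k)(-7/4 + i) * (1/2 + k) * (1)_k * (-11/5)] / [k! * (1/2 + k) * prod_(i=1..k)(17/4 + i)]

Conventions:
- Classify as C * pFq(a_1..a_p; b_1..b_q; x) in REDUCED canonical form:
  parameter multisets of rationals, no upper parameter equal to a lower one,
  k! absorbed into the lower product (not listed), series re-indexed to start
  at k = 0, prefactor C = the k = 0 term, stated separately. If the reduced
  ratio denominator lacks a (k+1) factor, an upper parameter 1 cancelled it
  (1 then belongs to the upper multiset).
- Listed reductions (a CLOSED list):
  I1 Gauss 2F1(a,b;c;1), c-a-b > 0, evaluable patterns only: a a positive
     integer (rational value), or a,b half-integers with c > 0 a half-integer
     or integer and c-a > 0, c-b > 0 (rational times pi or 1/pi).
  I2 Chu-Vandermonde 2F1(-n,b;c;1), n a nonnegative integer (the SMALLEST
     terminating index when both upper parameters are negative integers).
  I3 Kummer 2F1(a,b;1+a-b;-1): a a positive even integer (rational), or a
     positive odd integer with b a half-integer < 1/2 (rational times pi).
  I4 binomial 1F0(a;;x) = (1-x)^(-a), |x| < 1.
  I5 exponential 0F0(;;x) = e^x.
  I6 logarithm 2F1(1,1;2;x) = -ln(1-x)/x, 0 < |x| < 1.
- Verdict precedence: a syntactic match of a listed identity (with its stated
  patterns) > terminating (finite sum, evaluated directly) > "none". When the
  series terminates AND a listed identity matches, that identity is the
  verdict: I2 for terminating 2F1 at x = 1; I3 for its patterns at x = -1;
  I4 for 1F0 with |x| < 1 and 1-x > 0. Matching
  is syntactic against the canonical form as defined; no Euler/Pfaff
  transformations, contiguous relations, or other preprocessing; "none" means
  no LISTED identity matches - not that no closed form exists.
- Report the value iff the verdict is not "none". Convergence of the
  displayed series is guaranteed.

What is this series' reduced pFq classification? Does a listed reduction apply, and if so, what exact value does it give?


Canonical form: C = -11/5 times 2F1 with upper {-3/4, 1}, lower {21/4}, x = 1. Verdict (x = 1): Gauss (I1, integer-parameter pattern) applies (x = 1: the Gamma ratio telescopes since c-a-b = 5 > 0 and a = 1 in Z>0). Exact value: -187/100.

Structural cue: from the first term -11/5: the factor k + 1/2 cancels (top and bottom), leaving prefactor -11/5.
Step ratio: r(k) = 1 * (k-3/4) (k+1) / [(k+21/4) (k+1)] ; factor over Q: parameters, x = 1, and C = -11/5.


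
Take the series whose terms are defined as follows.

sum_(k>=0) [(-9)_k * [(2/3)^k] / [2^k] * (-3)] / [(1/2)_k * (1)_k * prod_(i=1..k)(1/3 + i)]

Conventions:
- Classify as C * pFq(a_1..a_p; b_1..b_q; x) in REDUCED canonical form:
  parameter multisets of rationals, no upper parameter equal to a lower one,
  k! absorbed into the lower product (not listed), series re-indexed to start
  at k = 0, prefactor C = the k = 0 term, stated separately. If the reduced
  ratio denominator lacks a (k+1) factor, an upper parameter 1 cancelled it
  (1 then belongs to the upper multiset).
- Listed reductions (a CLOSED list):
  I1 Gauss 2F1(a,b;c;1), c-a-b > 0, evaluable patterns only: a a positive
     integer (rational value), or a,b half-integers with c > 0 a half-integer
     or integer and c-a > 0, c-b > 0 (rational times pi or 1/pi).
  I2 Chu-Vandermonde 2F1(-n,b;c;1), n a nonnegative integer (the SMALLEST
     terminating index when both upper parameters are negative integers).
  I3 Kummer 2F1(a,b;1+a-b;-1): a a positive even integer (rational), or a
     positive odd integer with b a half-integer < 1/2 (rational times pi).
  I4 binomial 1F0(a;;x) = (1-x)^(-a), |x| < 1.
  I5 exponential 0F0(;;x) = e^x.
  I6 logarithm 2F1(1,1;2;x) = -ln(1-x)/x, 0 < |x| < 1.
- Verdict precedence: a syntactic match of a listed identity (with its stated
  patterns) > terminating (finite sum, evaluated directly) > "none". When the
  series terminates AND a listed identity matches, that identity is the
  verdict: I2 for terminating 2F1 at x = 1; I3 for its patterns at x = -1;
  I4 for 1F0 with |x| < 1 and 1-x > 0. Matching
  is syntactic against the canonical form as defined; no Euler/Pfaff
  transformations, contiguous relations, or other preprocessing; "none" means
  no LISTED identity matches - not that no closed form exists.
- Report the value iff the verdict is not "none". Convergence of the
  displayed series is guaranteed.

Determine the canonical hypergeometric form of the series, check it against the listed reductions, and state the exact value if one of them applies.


This is -3 * 1F2(-9; 1/2, 4/3; 1/3) in reduced canonical form. Verdict: terminating - the sum ends at index 9 because -9 is a negative integer; exact evaluation follows. Exact value: 2225615645355859/382307219043750.

Structural cue: t_0 being -3, (1)_k (C = -3) is k! itself.
Adjacent-term ratio: r(k) = (1/3) * (k-9) / [(k+1/2) (k+4/3) (k+1)] - rational in k. x = (1/3); t_0 = -3; negate the roots.


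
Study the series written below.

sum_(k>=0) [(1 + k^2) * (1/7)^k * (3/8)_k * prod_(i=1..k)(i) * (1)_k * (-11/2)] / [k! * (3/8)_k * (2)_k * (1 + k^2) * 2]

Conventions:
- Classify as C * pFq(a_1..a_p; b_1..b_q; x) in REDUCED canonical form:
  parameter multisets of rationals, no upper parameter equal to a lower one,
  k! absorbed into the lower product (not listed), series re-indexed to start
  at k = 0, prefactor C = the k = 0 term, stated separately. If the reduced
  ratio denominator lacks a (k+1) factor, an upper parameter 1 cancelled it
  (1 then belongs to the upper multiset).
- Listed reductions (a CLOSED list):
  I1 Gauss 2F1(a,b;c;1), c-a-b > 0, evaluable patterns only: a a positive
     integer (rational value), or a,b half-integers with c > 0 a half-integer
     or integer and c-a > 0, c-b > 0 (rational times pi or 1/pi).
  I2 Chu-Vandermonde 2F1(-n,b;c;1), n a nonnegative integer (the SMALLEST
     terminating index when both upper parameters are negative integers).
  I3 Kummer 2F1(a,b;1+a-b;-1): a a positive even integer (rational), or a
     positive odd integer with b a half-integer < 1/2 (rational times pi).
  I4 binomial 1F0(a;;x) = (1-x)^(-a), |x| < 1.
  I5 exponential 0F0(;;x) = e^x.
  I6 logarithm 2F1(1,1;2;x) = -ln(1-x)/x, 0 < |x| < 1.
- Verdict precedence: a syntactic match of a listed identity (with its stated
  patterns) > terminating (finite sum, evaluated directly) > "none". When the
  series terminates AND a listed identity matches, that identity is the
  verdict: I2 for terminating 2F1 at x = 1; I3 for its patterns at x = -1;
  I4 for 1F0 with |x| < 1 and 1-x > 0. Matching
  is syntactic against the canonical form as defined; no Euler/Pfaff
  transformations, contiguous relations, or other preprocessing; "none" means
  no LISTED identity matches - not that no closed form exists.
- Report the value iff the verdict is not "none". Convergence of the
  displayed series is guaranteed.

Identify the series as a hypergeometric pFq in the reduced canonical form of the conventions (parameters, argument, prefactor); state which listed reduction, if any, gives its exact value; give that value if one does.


Reduced: x = 1/7, 2F1, upper = {1, 1}, lower = {2}, C = -11/4. Verdict: this is the I6 logarithm reduction (the logarithm: parameters (1,1;2), x = 1/7). Hence: (77/4) * ln(6/7).

The tell: with t_0 = -11/4, the factor k^2 + 1 cancels (top and bottom), leaving C = -11/4, x = 1/7.
Step ratio: r(k) = (1/7) * (k+1) (k+1) / [(k+2) (k+1)] - rational in k. x = (1/7); t_0 = -11/4; negate the roots.
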